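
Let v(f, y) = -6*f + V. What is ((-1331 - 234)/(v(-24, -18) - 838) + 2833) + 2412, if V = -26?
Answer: 755593/144 ≈ 5247.2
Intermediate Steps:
v(f, y) = -26 - 6*f (v(f, y) = -6*f - 26 = -26 - 6*f)
((-1331 - 234)/(v(-24, -18) - 838) + 2833) + 2412 = ((-1331 - 234)/((-26 - 6*(-24)) - 838) + 2833) + 2412 = (-1565/((-26 + 144) - 838) + 2833) + 2412 = (-1565/(118 - 838) + 2833) + 2412 = (-1565/(-720) + 2833) + 2412 = (-1565*(-1/720) + 2833) + 2412 = (313/144 + 2833) + 2412 = 408265/144 + 2412 = 755593/144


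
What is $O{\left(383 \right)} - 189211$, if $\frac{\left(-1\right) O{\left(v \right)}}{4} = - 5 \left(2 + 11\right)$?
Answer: $-188951$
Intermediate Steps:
$O{\left(v \right)} = 260$ ($O{\left(v \right)} = - 4 \left(- 5 \left(2 + 11\right)\right) = - 4 \left(\left(-5\right) 13\right) = \left(-4\right) \left(-65\right) = 260$)
$O{\left(383 \right)} - 189211 = 260 - 189211 = -188951$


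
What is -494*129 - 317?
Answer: -64043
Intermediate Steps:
-494*129 - 317 = -63726 - 317 = -64043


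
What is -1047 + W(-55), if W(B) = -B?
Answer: -992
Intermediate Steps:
-1047 + W(-55) = -1047 - 1*(-55) = -1047 + 55 = -992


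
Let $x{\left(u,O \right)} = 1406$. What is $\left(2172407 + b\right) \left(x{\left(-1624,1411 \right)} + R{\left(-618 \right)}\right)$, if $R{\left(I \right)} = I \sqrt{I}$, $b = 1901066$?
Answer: $5727303038 - 2517406314 i \sqrt{618} \approx 5.7273 \cdot 10^{9} - 6.2582 \cdot 10^{10} i$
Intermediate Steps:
$R{\left(I \right)} = I^{\frac{3}{2}}$
$\left(2172407 + b\right) \left(x{\left(-1624,1411 \right)} + R{\left(-618 \right)}\right) = \left(2172407 + 1901066\right) \left(1406 + \left(-618\right)^{\frac{3}{2}}\right) = 4073473 \left(1406 - 618 i \sqrt{618}\right) = 5727303038 - 2517406314 i \sqrt{618}$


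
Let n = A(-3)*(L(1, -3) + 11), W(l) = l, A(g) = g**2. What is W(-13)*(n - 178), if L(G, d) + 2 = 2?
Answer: 1027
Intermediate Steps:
L(G, d) = 0 (L(G, d) = -2 + 2 = 0)
n = 99 (n = (-3)**2*(0 + 11) = 9*11 = 99)
W(-13)*(n - 178) = -13*(99 - 178) = -13*(-79) = 1027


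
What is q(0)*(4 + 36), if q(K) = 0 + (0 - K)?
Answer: 0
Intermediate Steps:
q(K) = -K (q(K) = 0 - K = -K)
q(0)*(4 + 36) = (-1*0)*(4 + 36) = 0*40 = 0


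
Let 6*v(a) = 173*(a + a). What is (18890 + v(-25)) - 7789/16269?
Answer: 283859146/16269 ≈ 17448.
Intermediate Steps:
v(a) = 173*a/3 (v(a) = (173*(a + a))/6 = (173*(2*a))/6 = (346*a)/6 = 173*a/3)
(18890 + v(-25)) - 7789/16269 = (18890 + (173/3)*(-25)) - 7789/16269 = (18890 - 4325/3) - 7789*1/16269 = 52345/3 - 7789/16269 = 283859146/16269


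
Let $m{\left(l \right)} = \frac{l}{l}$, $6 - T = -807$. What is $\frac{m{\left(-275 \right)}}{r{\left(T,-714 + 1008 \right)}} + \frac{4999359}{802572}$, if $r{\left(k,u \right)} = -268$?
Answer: $\frac{55792735}{8962054} \approx 6.2254$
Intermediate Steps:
$T = 813$ ($T = 6 - -807 = 6 + 807 = 813$)
$m{\left(l \right)} = 1$
$\frac{m{\left(-275 \right)}}{r{\left(T,-714 + 1008 \right)}} + \frac{4999359}{802572} = 1 \frac{1}{-268} + \frac{4999359}{802572} = 1 \left(- \frac{1}{268}\right) + 4999359 \cdot \frac{1}{802572} = - \frac{1}{268} + \frac{1666453}{267524} = \frac{55792735}{8962054}$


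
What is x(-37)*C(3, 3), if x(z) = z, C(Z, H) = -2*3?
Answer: 222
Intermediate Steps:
C(Z, H) = -6
x(-37)*C(3, 3) = -37*(-6) = 222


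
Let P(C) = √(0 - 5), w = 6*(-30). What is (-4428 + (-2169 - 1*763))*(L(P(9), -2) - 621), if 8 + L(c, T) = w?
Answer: 5954240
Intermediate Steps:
w = -180
P(C) = I*√5 (P(C) = √(-5) = I*√5)
L(c, T) = -188 (L(c, T) = -8 - 180 = -188)
(-4428 + (-2169 - 1*763))*(L(P(9), -2) - 621) = (-4428 + (-2169 - 1*763))*(-188 - 621) = (-4428 + (-2169 - 763))*(-809) = (-4428 - 2932)*(-809) = -7360*(-809) = 5954240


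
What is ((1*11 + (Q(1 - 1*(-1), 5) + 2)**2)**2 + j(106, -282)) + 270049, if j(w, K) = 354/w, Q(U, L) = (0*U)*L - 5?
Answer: 14333974/53 ≈ 2.7045e+5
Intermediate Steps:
Q(U, L) = -5 (Q(U, L) = 0*L - 5 = 0 - 5 = -5)
((1*11 + (Q(1 - 1*(-1), 5) + 2)**2)**2 + j(106, -282)) + 270049 = ((1*11 + (-5 + 2)**2)**2 + 354/106) + 270049 = ((11 + (-3)**2)**2 + 354*(1/106)) + 270049 = ((11 + 9)**2 + 177/53) + 270049 = (20**2 + 177/53) + 270049 = (400 + 177/53) + 270049 = 21377/53 + 270049 = 14333974/53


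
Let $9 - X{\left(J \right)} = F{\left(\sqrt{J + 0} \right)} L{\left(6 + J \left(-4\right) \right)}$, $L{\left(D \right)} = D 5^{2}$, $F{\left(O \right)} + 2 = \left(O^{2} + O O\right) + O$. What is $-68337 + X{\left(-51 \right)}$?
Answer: $477672 - 5250 i \sqrt{51} \approx 4.7767 \cdot 10^{5} - 37493.0 i$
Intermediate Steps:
$F{\left(O \right)} = -2 + O + 2 O^{2}$ ($F{\left(O \right)} = -2 + \left(\left(O^{2} + O O\right) + O\right) = -2 + \left(\left(O^{2} + O^{2}\right) + O\right) = -2 + \left(2 O^{2} + O\right) = -2 + \left(O + 2 O^{2}\right) = -2 + O + 2 O^{2}$)
$L{\left(D \right)} = 25 D$ ($L{\left(D \right)} = D 25 = 25 D$)
$X{\left(J \right)} = 9 - \left(150 - 100 J\right) \left(-2 + \sqrt{J} + 2 J\right)$ ($X{\left(J \right)} = 9 - \left(-2 + \sqrt{J + 0} + 2 \left(\sqrt{J + 0}\right)^{2}\right) 25 \left(6 + J \left(-4\right)\right) = 9 - \left(-2 + \sqrt{J} + 2 \left(\sqrt{J}\right)^{2}\right) 25 \left(6 - 4 J\right) = 9 - \left(-2 + \sqrt{J} + 2 J\right) \left(150 - 100 J\right) = 9 - \left(150 - 100 J\right) \left(-2 + \sqrt{J} + 2 J\right)$)
$-68337 + X{\left(-51 \right)} = -68337 + \left(9 + 50 \left(-3 + 2 \left(-51\right)\right) \left(-2 + \sqrt{-51} + 2 \left(-51\right)\right)\right) = -68337 + \left(9 + 50 \left(-3 - 102\right) \left(-2 + i \sqrt{51} - 102\right)\right) = -68337 + \left(9 + 50 \left(-105\right) \left(-104 + i \sqrt{51}\right)\right) = -68337 + \left(9 + \left(546000 - 5250 i \sqrt{51}\right)\right) = -68337 + \left(546009 - 5250 i \sqrt{51}\right) = 477672 - 5250 i \sqrt{51}$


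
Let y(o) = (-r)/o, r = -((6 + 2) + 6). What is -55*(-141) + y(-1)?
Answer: 7741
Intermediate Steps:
r = -14 (r = -(8 + 6) = -1*14 = -14)
y(o) = 14/o (y(o) = (-1*(-14))/o = 14/o)
-55*(-141) + y(-1) = -55*(-141) + 14/(-1) = 7755 + 14*(-1) = 7755 - 14 = 7741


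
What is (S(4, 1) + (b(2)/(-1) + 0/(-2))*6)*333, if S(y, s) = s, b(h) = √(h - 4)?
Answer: 333 - 1998*I*√2 ≈ 333.0 - 2825.6*I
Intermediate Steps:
b(h) = √(-4 + h)
(S(4, 1) + (b(2)/(-1) + 0/(-2))*6)*333 = (1 + (√(-4 + 2)/(-1) + 0/(-2))*6)*333 = (1 + (√(-2)*(-1) + 0*(-½))*6)*333 = (1 + ((I*√2)*(-1) + 0)*6)*333 = (1 + (-I*√2 + 0)*6)*333 = (1 - I*√2*6)*333 = (1 - 6*I*√2)*333 = 333 - 1998*I*√2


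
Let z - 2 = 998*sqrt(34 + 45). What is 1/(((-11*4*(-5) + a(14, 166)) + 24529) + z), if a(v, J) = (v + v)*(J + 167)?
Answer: 34075/1082421309 - 998*sqrt(79)/1082421309 ≈ 2.3285e-5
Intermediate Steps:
a(v, J) = 2*v*(167 + J) (a(v, J) = (2*v)*(167 + J) = 2*v*(167 + J))
z = 2 + 998*sqrt(79) (z = 2 + 998*sqrt(34 + 45) = 2 + 998*sqrt(79) ≈ 8872.4)
1/(((-11*4*(-5) + a(14, 166)) + 24529) + z) = 1/(((-11*4*(-5) + 2*14*(167 + 166)) + 24529) + (2 + 998*sqrt(79))) = 1/(((-44*(-5) + 2*14*333) + 24529) + (2 + 998*sqrt(79))) = 1/(((220 + 9324) + 24529) + (2 + 998*sqrt(79))) = 1/((9544 + 24529) + (2 + 998*sqrt(79))) = 1/(34073 + (2 + 998*sqrt(79))) = 1/(34075 + 998*sqrt(79))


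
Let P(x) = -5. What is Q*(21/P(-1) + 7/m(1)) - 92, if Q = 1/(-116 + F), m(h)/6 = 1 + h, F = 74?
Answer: -33089/360 ≈ -91.914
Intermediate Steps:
m(h) = 6 + 6*h (m(h) = 6*(1 + h) = 6 + 6*h)
Q = -1/42 (Q = 1/(-116 + 74) = 1/(-42) = -1/42 ≈ -0.023810)
Q*(21/P(-1) + 7/m(1)) - 92 = -(21/(-5) + 7/(6 + 6*1))/42 - 92 = -(21*(-1/5) + 7/(6 + 6))/42 - 92 = -(-21/5 + 7/12)/42 - 92 = -1/42*(-217/60) - 92 = 31/360 - 92 = -33089/360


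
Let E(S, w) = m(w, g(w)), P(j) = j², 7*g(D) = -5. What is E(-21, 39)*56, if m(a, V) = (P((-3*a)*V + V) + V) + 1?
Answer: 2691312/7 ≈ 3.8447e+5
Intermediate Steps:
g(D) = -5/7 (g(D) = (⅐)*(-5) = -5/7)
m(a, V) = 1 + V + (V - 3*V*a)² (m(a, V) = (((-3*a)*V + V)² + V) + 1 = ((-3*V*a + V)² + V) + 1 = ((V - 3*V*a)² + V) + 1 = (V + (V - 3*V*a)²) + 1 = 1 + V + (V - 3*V*a)²)
E(S, w) = 2/7 + 25*(-1 + 3*w)²/49 (E(S, w) = 1 - 5/7 + (-5/7)²*(-1 + 3*w)² = 1 - 5/7 + 25*(-1 + 3*w)²/49 = 2/7 + 25*(-1 + 3*w)²/49)
E(-21, 39)*56 = (2/7 + 25*(-1 + 3*39)²/49)*56 = (2/7 + 25*(-1 + 117)²/49)*56 = (2/7 + (25/49)*116²)*56 = (2/7 + (25/49)*13456)*56 = (2/7 + 336400/49)*56 = (336414/49)*56 = 2691312/7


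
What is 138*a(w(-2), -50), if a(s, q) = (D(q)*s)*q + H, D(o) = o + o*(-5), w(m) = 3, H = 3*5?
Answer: -4137930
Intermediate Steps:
H = 15
D(o) = -4*o (D(o) = o - 5*o = -4*o)
a(s, q) = 15 - 4*s*q² (a(s, q) = ((-4*q)*s)*q + 15 = (-4*q*s)*q + 15 = -4*s*q² + 15 = 15 - 4*s*q²)
138*a(w(-2), -50) = 138*(15 - 4*3*(-50)²) = 138*(15 - 4*3*2500) = 138*(15 - 30000) = 138*(-29985) = -4137930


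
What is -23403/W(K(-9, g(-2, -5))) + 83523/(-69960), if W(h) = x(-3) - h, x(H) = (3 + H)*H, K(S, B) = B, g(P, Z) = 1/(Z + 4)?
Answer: -49616891/2120 ≈ -23404.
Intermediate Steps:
g(P, Z) = 1/(4 + Z)
x(H) = H*(3 + H)
W(h) = -h (W(h) = -3*(3 - 3) - h = -3*0 - h = 0 - h = -h)
-23403/W(K(-9, g(-2, -5))) + 83523/(-69960) = -23403/((-1/(4 - 5))) + 83523/(-69960) = -23403/((-1/(-1))) + 83523*(-1/69960) = -23403/((-1*(-1))) - 2531/2120 = -23403/1 - 2531/2120 = -23403*1 - 2531/2120 = -23403 - 2531/2120 = -49616891/2120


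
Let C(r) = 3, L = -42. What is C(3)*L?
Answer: -126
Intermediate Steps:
C(3)*L = 3*(-42) = -126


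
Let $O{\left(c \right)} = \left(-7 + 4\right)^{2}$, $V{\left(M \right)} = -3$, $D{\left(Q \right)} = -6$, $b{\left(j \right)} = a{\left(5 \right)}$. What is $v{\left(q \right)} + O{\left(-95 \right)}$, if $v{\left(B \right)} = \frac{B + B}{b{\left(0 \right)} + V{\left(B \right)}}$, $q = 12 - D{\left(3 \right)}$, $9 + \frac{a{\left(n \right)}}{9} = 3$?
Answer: $\frac{159}{19} \approx 8.3684$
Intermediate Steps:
$a{\left(n \right)} = -54$ ($a{\left(n \right)} = -81 + 9 \cdot 3 = -81 + 27 = -54$)
$b{\left(j \right)} = -54$
$O{\left(c \right)} = 9$ ($O{\left(c \right)} = \left(-3\right)^{2} = 9$)
$q = 18$ ($q = 12 - -6 = 12 + 6 = 18$)
$v{\left(B \right)} = - \frac{2 B}{57}$ ($v{\left(B \right)} = \frac{B + B}{-54 - 3} = \frac{2 B}{-57} = 2 B \left(- \frac{1}{57}\right) = - \frac{2 B}{57}$)
$v{\left(q \right)} + O{\left(-95 \right)} = \left(- \frac{2}{57}\right) 18 + 9 = - \frac{12}{19} + 9 = \frac{159}{19}$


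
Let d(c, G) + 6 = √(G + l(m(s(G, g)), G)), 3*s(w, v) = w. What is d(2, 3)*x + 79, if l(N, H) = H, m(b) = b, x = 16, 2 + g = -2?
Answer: -17 + 16*√6 ≈ 22.192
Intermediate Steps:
g = -4 (g = -2 - 2 = -4)
s(w, v) = w/3
d(c, G) = -6 + √2*√G (d(c, G) = -6 + √(G + G) = -6 + √(2*G) = -6 + √2*√G)
d(2, 3)*x + 79 = (-6 + √2*√3)*16 + 79 = (-6 + √6)*16 + 79 = (-96 + 16*√6) + 79 = -17 + 16*√6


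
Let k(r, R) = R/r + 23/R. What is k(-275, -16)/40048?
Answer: -6069/176211200 ≈ -3.4442e-5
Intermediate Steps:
k(r, R) = 23/R + R/r
k(-275, -16)/40048 = (23/(-16) - 16/(-275))/40048 = (23*(-1/16) - 16*(-1/275))*(1/40048) = (-23/16 + 16/275)*(1/40048) = -6069/4400*1/40048 = -6069/176211200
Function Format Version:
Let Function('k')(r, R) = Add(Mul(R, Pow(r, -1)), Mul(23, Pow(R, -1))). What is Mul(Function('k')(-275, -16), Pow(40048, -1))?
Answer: Rational(-6069, 176211200) ≈ -3.4442e-5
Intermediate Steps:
Function('k')(r, R) = Add(Mul(23, Pow(R, -1)), Mul(R, Pow(r, -1)))
Mul(Function('k')(-275, -16), Pow(40048, -1)) = Mul(Add(Mul(23, Pow(-16, -1)), Mul(-16, Pow(-275, -1))), Pow(40048, -1)) = Mul(Add(Mul(23, Rational(-1, 16)), Mul(-16, Rational(-1, 275))), Rational(1, 40048)) = Mul(Add(Rational(-23, 16), Rational(16, 275)), Rational(1, 40048)) = Mul(Rational(-6069, 4400), Rational(1, 40048)) = Rational(-6069, 176211200)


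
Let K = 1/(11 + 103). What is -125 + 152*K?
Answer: -371/3 ≈ -123.67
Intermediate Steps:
K = 1/114 ≈ 0.0087719
-125 + 152*K = -125 + 152*(1/114) = -125 + 4/3 = -371/3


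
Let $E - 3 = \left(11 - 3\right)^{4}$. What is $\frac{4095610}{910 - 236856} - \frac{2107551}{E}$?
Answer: $- \frac{257028066818}{483571327} \approx -531.52$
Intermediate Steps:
$E = 4099$ ($E = 3 + \left(11 - 3\right)^{4} = 3 + 8^{4} = 3 + 4096 = 4099$)
$\frac{4095610}{910 - 236856} - \frac{2107551}{E} = \frac{4095610}{910 - 236856} - \frac{2107551}{4099} = \frac{4095610}{-235946} - \frac{2107551}{4099} = 4095610 \left(- \frac{1}{235946}\right) - \frac{2107551}{4099} = - \frac{2047805}{117973} - \frac{2107551}{4099} = - \frac{257028066818}{483571327}$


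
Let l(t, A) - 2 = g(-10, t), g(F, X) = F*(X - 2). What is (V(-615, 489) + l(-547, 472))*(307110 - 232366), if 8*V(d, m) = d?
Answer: 404748103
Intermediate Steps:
V(d, m) = d/8
g(F, X) = F*(-2 + X)
l(t, A) = 22 - 10*t (l(t, A) = 2 - 10*(-2 + t) = 2 + (20 - 10*t) = 22 - 10*t)
(V(-615, 489) + l(-547, 472))*(307110 - 232366) = ((1/8)*(-615) + (22 - 10*(-547)))*(307110 - 232366) = (-615/8 + (22 + 5470))*74744 = (-615/8 + 5492)*74744 = (43321/8)*74744 = 404748103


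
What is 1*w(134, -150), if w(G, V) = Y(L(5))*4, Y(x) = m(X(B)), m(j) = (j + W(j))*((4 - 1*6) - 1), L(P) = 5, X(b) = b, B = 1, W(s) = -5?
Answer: 48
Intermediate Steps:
m(j) = 15 - 3*j (m(j) = (j - 5)*((4 - 1*6) - 1) = (-5 + j)*((4 - 6) - 1) = (-5 + j)*(-2 - 1) = (-5 + j)*(-3) = 15 - 3*j)
Y(x) = 12 (Y(x) = 15 - 3*1 = 15 - 3 = 12)
w(G, V) = 48 (w(G, V) = 12*4 = 48)
1*w(134, -150) = 1*48 = 48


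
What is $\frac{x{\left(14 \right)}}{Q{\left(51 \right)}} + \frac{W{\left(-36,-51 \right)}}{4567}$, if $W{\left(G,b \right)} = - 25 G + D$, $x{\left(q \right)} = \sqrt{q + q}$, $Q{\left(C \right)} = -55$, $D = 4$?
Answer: $\frac{904}{4567} - \frac{2 \sqrt{7}}{55} \approx 0.10173$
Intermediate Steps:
$x{\left(q \right)} = \sqrt{2} \sqrt{q}$ ($x{\left(q \right)} = \sqrt{2 q} = \sqrt{2} \sqrt{q}$)
$W{\left(G,b \right)} = 4 - 25 G$ ($W{\left(G,b \right)} = - 25 G + 4 = 4 - 25 G$)
$\frac{x{\left(14 \right)}}{Q{\left(51 \right)}} + \frac{W{\left(-36,-51 \right)}}{4567} = \frac{\sqrt{2} \sqrt{14}}{-55} + \frac{4 - -900}{4567} = 2 \sqrt{7} \left(- \frac{1}{55}\right) + \left(4 + 900\right) \frac{1}{4567} = - \frac{2 \sqrt{7}}{55} + 904 \cdot \frac{1}{4567} = - \frac{2 \sqrt{7}}{55} + \frac{904}{4567} = \frac{904}{4567} - \frac{2 \sqrt{7}}{55}$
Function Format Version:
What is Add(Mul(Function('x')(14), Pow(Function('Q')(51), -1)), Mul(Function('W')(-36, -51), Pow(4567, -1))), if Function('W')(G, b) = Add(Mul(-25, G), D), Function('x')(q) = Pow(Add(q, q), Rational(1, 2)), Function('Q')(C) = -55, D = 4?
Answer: Add(Rational(904, 4567), Mul(Rational(-2, 55), Pow(7, Rational(1, 2)))) ≈ 0.10173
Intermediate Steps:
Function('x')(q) = Mul(Pow(2, Rational(1, 2)), Pow(q, Rational(1, 2))) (Function('x')(q) = Pow(Mul(2, q), Rational(1, 2)) = Mul(Pow(2, Rational(1, 2)), Pow(q, Rational(1, 2))))
Function('W')(G, b) = Add(4, Mul(-25, G)) (Function('W')(G, b) = Add(Mul(-25, G), 4) = Add(4, Mul(-25, G)))
Add(Mul(Function('x')(14), Pow(Function('Q')(51), -1)), Mul(Function('W')(-36, -51), Pow(4567, -1))) = Add(Mul(Mul(Pow(2, Rational(1, 2)), Pow(14, Rational(1, 2))), Pow(-55, -1)), Mul(Add(4, Mul(-25, -36)), Pow(4567, -1))) = Add(Mul(Mul(2, Pow(7, Rational(1, 2))), Rational(-1, 55)), Mul(Add(4, 900), Rational(1, 4567))) = Add(Mul(Rational(-2, 55), Pow(7, Rational(1, 2))), Mul(904, Rational(1, 4567))) = Add(Mul(Rational(-2, 55), Pow(7, Rational(1, 2))), Rational(904, 4567)) = Add(Rational(904, 4567), Mul(Rational(-2, 55), Pow(7, Rational(1, 2))))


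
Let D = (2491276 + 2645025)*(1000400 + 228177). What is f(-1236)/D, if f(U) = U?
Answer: -12/61265449259 ≈ -1.9587e-10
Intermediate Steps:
D = 6310341273677 (D = 5136301*1228577 = 6310341273677)
f(-1236)/D = -1236/6310341273677 = -1236*1/6310341273677 = -12/61265449259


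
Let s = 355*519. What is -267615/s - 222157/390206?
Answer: -9690419677/4792900298 ≈ -2.0218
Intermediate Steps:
s = 184245
-267615/s - 222157/390206 = -267615/184245 - 222157/390206 = -267615*1/184245 - 222157*1/390206 = -17841/12283 - 222157/390206 = -9690419677/4792900298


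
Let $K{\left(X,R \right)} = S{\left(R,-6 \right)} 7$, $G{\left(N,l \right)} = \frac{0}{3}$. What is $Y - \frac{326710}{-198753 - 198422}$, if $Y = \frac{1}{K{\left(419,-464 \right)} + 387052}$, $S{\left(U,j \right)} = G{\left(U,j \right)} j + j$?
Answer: $\frac{5057617371}{6148427870} \approx 0.82259$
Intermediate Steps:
$G{\left(N,l \right)} = 0$ ($G{\left(N,l \right)} = 0 \cdot \frac{1}{3} = 0$)
$S{\left(U,j \right)} = j$ ($S{\left(U,j \right)} = 0 j + j = 0 + j = j$)
$K{\left(X,R \right)} = -42$ ($K{\left(X,R \right)} = \left(-6\right) 7 = -42$)
$Y = \frac{1}{387010}$ ($Y = \frac{1}{-42 + 387052} = \frac{1}{387010} \approx 2.5839 \cdot 10^{-6}$)
$Y - \frac{326710}{-198753 - 198422} = \frac{1}{387010} - \frac{326710}{-198753 - 198422} = \frac{1}{387010} - \frac{326710}{-397175} = \frac{1}{387010} - 326710 \left(- \frac{1}{397175}\right) = \frac{1}{387010} - - \frac{65342}{79435} = \frac{1}{387010} + \frac{65342}{79435} = \frac{5057617371}{6148427870}$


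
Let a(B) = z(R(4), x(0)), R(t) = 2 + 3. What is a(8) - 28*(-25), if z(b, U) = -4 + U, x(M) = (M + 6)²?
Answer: 732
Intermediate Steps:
x(M) = (6 + M)²
R(t) = 5
a(B) = 32 (a(B) = -4 + (6 + 0)² = -4 + 6² = -4 + 36 = 32)
a(8) - 28*(-25) = 32 - 28*(-25) = 32 + 700 = 732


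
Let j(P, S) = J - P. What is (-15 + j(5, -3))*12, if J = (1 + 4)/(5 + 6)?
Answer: -2580/11 ≈ -234.55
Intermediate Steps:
J = 5/11 ≈ 0.45455
j(P, S) = 5/11 - P
(-15 + j(5, -3))*12 = (-15 + (5/11 - 1*5))*12 = (-15 + (5/11 - 5))*12 = (-15 - 50/11)*12 = -215/11*12 = -2580/11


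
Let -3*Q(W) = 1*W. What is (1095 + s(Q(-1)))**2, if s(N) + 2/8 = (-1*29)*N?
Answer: 169546441/144 ≈ 1.1774e+6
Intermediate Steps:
Q(W) = -W/3
s(N) = -1/4 - 29*N (s(N) = -1/4 + (-1*29)*N = -1/4 - 29*N)
(1095 + s(Q(-1)))**2 = (1095 + (-1/4 - (-29)*(-1)/3))**2 = (1095 + (-1/4 - 29*1/3))**2 = (1095 + (-1/4 - 29/3))**2 = (1095 - 119/12)**2 = (13021/12)**2 = 169546441/144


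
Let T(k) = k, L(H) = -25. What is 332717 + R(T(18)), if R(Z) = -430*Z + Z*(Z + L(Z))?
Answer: 324851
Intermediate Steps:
R(Z) = -430*Z + Z*(-25 + Z) (R(Z) = -430*Z + Z*(Z - 25) = -430*Z + Z*(-25 + Z))
332717 + R(T(18)) = 332717 + 18*(-455 + 18) = 332717 + 18*(-437) = 332717 - 7866 = 324851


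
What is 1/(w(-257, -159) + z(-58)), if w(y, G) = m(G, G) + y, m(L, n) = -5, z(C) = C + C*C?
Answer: 1/3044 ≈ 0.00032852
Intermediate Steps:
z(C) = C + C**2
w(y, G) = -5 + y
1/(w(-257, -159) + z(-58)) = 1/((-5 - 257) - 58*(1 - 58)) = 1/(-262 - 58*(-57)) = 1/(-262 + 3306) = 1/3044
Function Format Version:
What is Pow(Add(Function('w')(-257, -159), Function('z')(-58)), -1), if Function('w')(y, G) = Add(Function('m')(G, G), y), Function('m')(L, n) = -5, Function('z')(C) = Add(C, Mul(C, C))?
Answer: Rational(1, 3044) ≈ 0.00032852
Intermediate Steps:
Function('z')(C) = Add(C, Pow(C, 2))
Function('w')(y, G) = Add(-5, y)
Pow(Add(Function('w')(-257, -159), Function('z')(-58)), -1) = Pow(Add(Add(-5, -257), Mul(-58, Add(1, -58))), -1) = Pow(Add(-262, Mul(-58, -57)), -1) = Pow(Add(-262, 3306), -1) = Pow(3044, -1) = Rational(1, 3044)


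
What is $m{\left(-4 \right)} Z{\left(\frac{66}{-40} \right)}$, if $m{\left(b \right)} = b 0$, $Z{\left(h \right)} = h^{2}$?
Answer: $0$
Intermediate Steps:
$m{\left(b \right)} = 0$
$m{\left(-4 \right)} Z{\left(\frac{66}{-40} \right)} = 0 \left(\frac{66}{-40}\right)^{2} = 0 \left(66 \left(- \frac{1}{40}\right)\right)^{2} = 0 \left(- \frac{33}{20}\right)^{2} = 0 \cdot \frac{1089}{400} = 0$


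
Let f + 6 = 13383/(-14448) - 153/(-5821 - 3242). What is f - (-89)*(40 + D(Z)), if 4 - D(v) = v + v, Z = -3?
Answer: 21547709773/4849712 ≈ 4443.1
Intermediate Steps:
D(v) = 4 - 2*v (D(v) = 4 - (v + v) = 4 - 2*v)
f = -33508627/4849712 (f = -6 + (13383/(-14448) - 153/(-5821 - 3242)) = -6 + (13383*(-1/14448) - 153/(-9063)) = -6 + (-4461/4816 - 153*(-1/9063)) = -6 + (-4461/4816 + 17/1007) = -6 - 4410355/4849712 = -33508627/4849712 ≈ -6.9094)
f - (-89)*(40 + D(Z)) = -33508627/4849712 - (-89)*(40 + (4 - 2*(-3))) = -33508627/4849712 - (-89)*(40 + (4 + 6)) = -33508627/4849712 - (-89)*(40 + 10) = -33508627/4849712 - (-89)*50 = -33508627/4849712 - 1*(-4450) = -33508627/4849712 + 4450 = 21547709773/4849712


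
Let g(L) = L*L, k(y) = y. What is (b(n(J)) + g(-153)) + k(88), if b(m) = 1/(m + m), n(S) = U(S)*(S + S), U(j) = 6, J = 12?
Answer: 6767137/288 ≈ 23497.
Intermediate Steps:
n(S) = 12*S (n(S) = 6*(S + S) = 6*(2*S) = 12*S)
b(m) = 1/(2*m)
g(L) = L²
(b(n(J)) + g(-153)) + k(88) = (1/(2*((12*12))) + (-153)²) + 88 = ((½)/144 + 23409) + 88 = ((½)*(1/144) + 23409) + 88 = (1/288 + 23409) + 88 = 6741793/288 + 88 = 6767137/288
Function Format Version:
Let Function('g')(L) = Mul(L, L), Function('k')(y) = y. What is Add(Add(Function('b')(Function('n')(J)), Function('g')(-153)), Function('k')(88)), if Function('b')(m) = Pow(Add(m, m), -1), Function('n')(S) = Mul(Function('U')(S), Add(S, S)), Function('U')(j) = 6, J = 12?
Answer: Rational(6767137, 288) ≈ 23497.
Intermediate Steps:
Function('n')(S) = Mul(12, S) (Function('n')(S) = Mul(6, Add(S, S)) = Mul(6, Mul(2, S)) = Mul(12, S))
Function('b')(m) = Mul(Rational(1, 2), Pow(m, -1)) (Function('b')(m) = Pow(Mul(2, m), -1) = Mul(Rational(1, 2), Pow(m, -1)))
Function('g')(L) = Pow(L, 2)
Add(Add(Function('b')(Function('n')(J)), Function('g')(-153)), Function('k')(88)) = Add(Add(Mul(Rational(1, 2), Pow(Mul(12, 12), -1)), Pow(-153, 2)), 88) = Add(Add(Mul(Rational(1, 2), Pow(144, -1)), 23409), 88) = Add(Add(Mul(Rational(1, 2), Rational(1, 144)), 23409), 88) = Add(Add(Rational(1, 288), 23409), 88) = Add(Rational(6741793, 288), 88) = Rational(6767137, 288)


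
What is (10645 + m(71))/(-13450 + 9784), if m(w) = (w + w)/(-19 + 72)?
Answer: -188109/64766 ≈ -2.9044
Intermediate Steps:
m(w) = 2*w/53 (m(w) = (2*w)/53 = (2*w)*(1/53) = 2*w/53)
(10645 + m(71))/(-13450 + 9784) = (10645 + (2/53)*71)/(-13450 + 9784) = (10645 + 142/53)/(-3666) = (564327/53)*(-1/3666) = -188109/64766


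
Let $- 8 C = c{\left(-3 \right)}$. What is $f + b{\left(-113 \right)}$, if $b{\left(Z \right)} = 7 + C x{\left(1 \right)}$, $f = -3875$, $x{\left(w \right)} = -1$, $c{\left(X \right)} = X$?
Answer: $- \frac{30947}{8} \approx -3868.4$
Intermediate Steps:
$C = \frac{3}{8}$ ($C = \left(- \frac{1}{8}\right) \left(-3\right) = \frac{3}{8} \approx 0.375$)
$b{\left(Z \right)} = \frac{53}{8}$ ($b{\left(Z \right)} = 7 + \frac{3}{8} \left(-1\right) = 7 - \frac{3}{8} = \frac{53}{8}$)
$f + b{\left(-113 \right)} = -3875 + \frac{53}{8} = - \frac{30947}{8}$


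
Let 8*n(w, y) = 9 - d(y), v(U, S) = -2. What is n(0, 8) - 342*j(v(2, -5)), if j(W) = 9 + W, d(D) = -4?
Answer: -19139/8 ≈ -2392.4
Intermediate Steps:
n(w, y) = 13/8 (n(w, y) = (9 - 1*(-4))/8 = (9 + 4)/8 = (⅛)*13 = 13/8)
n(0, 8) - 342*j(v(2, -5)) = 13/8 - 342*(9 - 2) = 13/8 - 342*7 = 13/8 - 2394 = -19139/8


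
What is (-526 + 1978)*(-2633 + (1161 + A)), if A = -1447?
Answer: -4238388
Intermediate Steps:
(-526 + 1978)*(-2633 + (1161 + A)) = (-526 + 1978)*(-2633 + (1161 - 1447)) = 1452*(-2633 - 286) = 1452*(-2919) = -4238388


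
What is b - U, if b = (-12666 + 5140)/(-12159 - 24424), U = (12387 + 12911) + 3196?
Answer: -1042388476/36583 ≈ -28494.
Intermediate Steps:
U = 28494 (U = 25298 + 3196 = 28494)
b = 7526/36583 (b = -7526/(-36583) = -7526*(-1/36583) = 7526/36583 ≈ 0.20572)
b - U = 7526/36583 - 1*28494 = 7526/36583 - 28494 = -1042388476/36583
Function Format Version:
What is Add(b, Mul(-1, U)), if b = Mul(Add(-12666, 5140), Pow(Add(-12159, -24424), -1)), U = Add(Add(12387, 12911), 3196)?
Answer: Rational(-1042388476, 36583) ≈ -28494.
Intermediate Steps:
U = 28494 (U = Add(25298, 3196) = 28494)
b = Rational(7526, 36583) (b = Mul(-7526, Pow(-36583, -1)) = Mul(-7526, Rational(-1, 36583)) = Rational(7526, 36583) ≈ 0.20572)
Add(b, Mul(-1, U)) = Add(Rational(7526, 36583), Mul(-1, 28494)) = Add(Rational(7526, 36583), -28494) = Rational(-1042388476, 36583)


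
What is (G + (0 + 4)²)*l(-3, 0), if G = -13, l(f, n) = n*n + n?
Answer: 0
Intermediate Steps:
l(f, n) = n + n² (l(f, n) = n² + n = n + n²)
(G + (0 + 4)²)*l(-3, 0) = (-13 + (0 + 4)²)*(0*(1 + 0)) = (-13 + 4²)*(0*1) = (-13 + 16)*0 = 3*0 = 0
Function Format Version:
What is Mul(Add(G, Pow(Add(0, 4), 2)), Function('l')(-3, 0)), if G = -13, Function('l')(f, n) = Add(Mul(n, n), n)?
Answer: 0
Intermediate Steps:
Function('l')(f, n) = Add(n, Pow(n, 2)) (Function('l')(f, n) = Add(Pow(n, 2), n) = Add(n, Pow(n, 2)))
Mul(Add(G, Pow(Add(0, 4), 2)), Function('l')(-3, 0)) = Mul(Add(-13, Pow(Add(0, 4), 2)), Mul(0, Add(1, 0))) = Mul(Add(-13, Pow(4, 2)), Mul(0, 1)) = Mul(Add(-13, 16), 0) = Mul(3, 0) = 0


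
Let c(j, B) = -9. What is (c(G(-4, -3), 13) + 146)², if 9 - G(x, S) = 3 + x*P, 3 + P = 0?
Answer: 18769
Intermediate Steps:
P = -3 (P = -3 + 0 = -3)
G(x, S) = 6 + 3*x (G(x, S) = 9 - (3 + x*(-3)) = 9 - (3 - 3*x) = 9 + (-3 + 3*x) = 6 + 3*x)
(c(G(-4, -3), 13) + 146)² = (-9 + 146)² = 137² = 18769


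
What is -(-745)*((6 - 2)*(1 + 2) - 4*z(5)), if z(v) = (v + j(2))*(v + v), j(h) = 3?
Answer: -229460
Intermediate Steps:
z(v) = 2*v*(3 + v) (z(v) = (v + 3)*(v + v) = (3 + v)*(2*v) = 2*v*(3 + v))
-(-745)*((6 - 2)*(1 + 2) - 4*z(5)) = -(-745)*((6 - 2)*(1 + 2) - 8*5*(3 + 5)) = -(-745)*(4*3 - 8*5*8) = -(-745)*(12 - 4*80) = -(-745)*(12 - 320) = -(-745)*(-308) = -149*1540 = -229460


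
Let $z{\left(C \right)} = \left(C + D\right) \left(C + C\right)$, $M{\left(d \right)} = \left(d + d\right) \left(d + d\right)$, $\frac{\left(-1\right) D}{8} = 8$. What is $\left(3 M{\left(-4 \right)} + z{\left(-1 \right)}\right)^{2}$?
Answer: $103684$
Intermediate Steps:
$D = -64$ ($D = \left(-8\right) 8 = -64$)
$M{\left(d \right)} = 4 d^{2}$ ($M{\left(d \right)} = 2 d 2 d = 4 d^{2}$)
$z{\left(C \right)} = 2 C \left(-64 + C\right)$ ($z{\left(C \right)} = \left(C - 64\right) \left(C + C\right) = \left(-64 + C\right) 2 C = 2 C \left(-64 + C\right)$)
$\left(3 M{\left(-4 \right)} + z{\left(-1 \right)}\right)^{2} = \left(3 \cdot 4 \left(-4\right)^{2} + 2 \left(-1\right) \left(-64 - 1\right)\right)^{2} = \left(3 \cdot 4 \cdot 16 + 2 \left(-1\right) \left(-65\right)\right)^{2} = \left(3 \cdot 64 + 130\right)^{2} = \left(192 + 130\right)^{2} = 322^{2} = 103684$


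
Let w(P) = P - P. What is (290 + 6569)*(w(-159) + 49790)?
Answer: 341509610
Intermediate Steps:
w(P) = 0
(290 + 6569)*(w(-159) + 49790) = (290 + 6569)*(0 + 49790) = 6859*49790 = 341509610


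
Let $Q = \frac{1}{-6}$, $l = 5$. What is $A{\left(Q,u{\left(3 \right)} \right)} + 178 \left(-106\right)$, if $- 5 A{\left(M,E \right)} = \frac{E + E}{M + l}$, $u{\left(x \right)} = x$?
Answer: $- \frac{2735896}{145} \approx -18868.0$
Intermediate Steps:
$Q = - \frac{1}{6} \approx -0.16667$
$A{\left(M,E \right)} = - \frac{2 E}{5 \left(5 + M\right)}$ ($A{\left(M,E \right)} = - \frac{\left(E + E\right) \frac{1}{M + 5}}{5} = - \frac{2 E \frac{1}{5 + M}}{5} = - \frac{2 E}{5 \left(5 + M\right)}$)
$A{\left(Q,u{\left(3 \right)} \right)} + 178 \left(-106\right) = \left(-2\right) 3 \frac{1}{25 + 5 \left(- \frac{1}{6}\right)} + 178 \left(-106\right) = \left(-2\right) 3 \frac{1}{25 - \frac{5}{6}} - 18868 = \left(-2\right) 3 \frac{1}{\frac{145}{6}} - 18868 = \left(-2\right) 3 \cdot \frac{6}{145} - 18868 = - \frac{36}{145} - 18868 = - \frac{2735896}{145}$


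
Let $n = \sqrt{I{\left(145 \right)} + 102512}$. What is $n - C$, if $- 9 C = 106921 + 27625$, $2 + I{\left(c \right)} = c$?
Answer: $\frac{134546}{9} + 7 \sqrt{2095} \approx 15270.0$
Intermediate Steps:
$I{\left(c \right)} = -2 + c$
$n = 7 \sqrt{2095}$ ($n = \sqrt{\left(-2 + 145\right) + 102512} = \sqrt{143 + 102512} = \sqrt{102655} = 7 \sqrt{2095} \approx 320.4$)
$C = - \frac{134546}{9}$ ($C = - \frac{106921 + 27625}{9} = \left(- \frac{1}{9}\right) 134546 = - \frac{134546}{9} \approx -14950.0$)
$n - C = 7 \sqrt{2095} - - \frac{134546}{9} = 7 \sqrt{2095} + \frac{134546}{9} = \frac{134546}{9} + 7 \sqrt{2095}$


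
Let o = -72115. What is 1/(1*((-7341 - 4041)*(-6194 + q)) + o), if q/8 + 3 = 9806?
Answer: -1/822193975 ≈ -1.2163e-9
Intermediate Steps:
q = 78424 (q = -24 + 8*9806 = -24 + 78448 = 78424)
1/(1*((-7341 - 4041)*(-6194 + q)) + o) = 1/(1*((-7341 - 4041)*(-6194 + 78424)) - 72115) = 1/(1*(-11382*72230) - 72115) = 1/(1*(-822121860) - 72115) = 1/(-822121860 - 72115) = 1/(-822193975) = -1/822193975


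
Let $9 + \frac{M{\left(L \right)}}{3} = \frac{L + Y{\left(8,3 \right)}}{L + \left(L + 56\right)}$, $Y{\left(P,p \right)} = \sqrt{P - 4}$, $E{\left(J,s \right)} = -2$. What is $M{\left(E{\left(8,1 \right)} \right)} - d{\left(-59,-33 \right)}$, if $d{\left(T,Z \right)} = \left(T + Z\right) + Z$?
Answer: $98$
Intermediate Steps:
$d{\left(T,Z \right)} = T + 2 Z$
$Y{\left(P,p \right)} = \sqrt{-4 + P}$
$M{\left(L \right)} = -27 + \frac{3 \left(2 + L\right)}{56 + 2 L}$ ($M{\left(L \right)} = -27 + 3 \frac{L + \sqrt{-4 + 8}}{L + \left(L + 56\right)} = -27 + 3 \frac{L + \sqrt{4}}{L + \left(56 + L\right)} = -27 + 3 \frac{L + 2}{56 + 2 L} = -27 + 3 \frac{2 + L}{56 + 2 L} = -27 + \frac{3 \left(2 + L\right)}{56 + 2 L}$)
$M{\left(E{\left(8,1 \right)} \right)} - d{\left(-59,-33 \right)} = \frac{3 \left(-502 - -34\right)}{2 \left(28 - 2\right)} - \left(-59 + 2 \left(-33\right)\right) = \frac{3 \left(-502 + 34\right)}{2 \cdot 26} - \left(-59 - 66\right) = \frac{3}{2} \cdot \frac{1}{26} \left(-468\right) - -125 = -27 + 125 = 98$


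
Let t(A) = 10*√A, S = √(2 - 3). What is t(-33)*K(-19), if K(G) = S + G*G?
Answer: √33*(-10 + 3610*I) ≈ -57.446 + 20738.0*I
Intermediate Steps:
S = I (S = √(-1) = I ≈ 1.0*I)
K(G) = I + G² (K(G) = I + G*G = I + G²)
t(-33)*K(-19) = (10*√(-33))*(I + (-19)²) = (10*(I*√33))*(I + 361) = (10*I*√33)*(361 + I) = 10*I*√33*(361 + I)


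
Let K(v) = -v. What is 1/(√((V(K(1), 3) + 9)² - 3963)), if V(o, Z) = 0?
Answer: -I*√3882/3882 ≈ -0.01605*I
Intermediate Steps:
1/(√((V(K(1), 3) + 9)² - 3963)) = 1/(√((0 + 9)² - 3963)) = 1/(√(9² - 3963)) = 1/(√(81 - 3963)) = 1/(√(-3882)) = 1/(I*√3882) = -I*√3882/3882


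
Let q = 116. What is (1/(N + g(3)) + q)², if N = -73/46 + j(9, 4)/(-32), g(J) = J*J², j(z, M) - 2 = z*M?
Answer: 1070206802064/79477225 ≈ 13466.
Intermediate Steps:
j(z, M) = 2 + M*z (j(z, M) = 2 + z*M = 2 + M*z)
g(J) = J³
N = -1021/368 (N = -73/46 + (2 + 4*9)/(-32) = -73*1/46 + (2 + 36)*(-1/32) = -73/46 + 38*(-1/32) = -73/46 - 19/16 = -1021/368 ≈ -2.7745)
(1/(N + g(3)) + q)² = (1/(-1021/368 + 3³) + 116)² = (1/(-1021/368 + 27) + 116)² = (1/(8915/368) + 116)² = (368/8915 + 116)² = (1034508/8915)² = 1070206802064/79477225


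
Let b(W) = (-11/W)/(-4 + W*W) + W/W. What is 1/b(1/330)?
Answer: 435599/395742599 ≈ 0.0011007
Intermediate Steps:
b(W) = 1 - 11/(W*(-4 + W**2)) (b(W) = (-11/W)/(-4 + W**2) + 1 = -11/(W*(-4 + W**2)) + 1 = 1 - 11/(W*(-4 + W**2)))
1/b(1/330) = 1/((-11 + (1/330)**3 - 4/330)/((1/330)*(-4 + (1/330)**2))) = 1/((-11 + (1/330)**3 - 4*1/330)/((1/330)*(-4 + (1/330)**2))) = 1/(330*(-11 + 1/35937000 - 2/165)/(-4 + 1/108900)) = 1/(330*(-395742599/35937000)/(-435599/108900)) = 1/(330*(-108900/435599)*(-395742599/35937000)) = 1/(395742599/435599) = 435599/395742599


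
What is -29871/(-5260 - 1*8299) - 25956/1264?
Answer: -78545115/4284644 ≈ -18.332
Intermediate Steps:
-29871/(-5260 - 1*8299) - 25956/1264 = -29871/(-5260 - 8299) - 25956*1/1264 = -29871/(-13559) - 6489/316 = -29871*(-1/13559) - 6489/316 = 29871/13559 - 6489/316 = -78545115/4284644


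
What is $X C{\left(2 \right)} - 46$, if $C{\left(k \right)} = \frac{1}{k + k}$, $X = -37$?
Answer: $- \frac{221}{4} \approx -55.25$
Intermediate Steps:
$C{\left(k \right)} = \frac{1}{2 k}$
$X C{\left(2 \right)} - 46 = - 37 \frac{1}{2 \cdot 2} - 46 = - 37 \cdot \frac{1}{2} \cdot \frac{1}{2} - 46 = \left(-37\right) \frac{1}{4} - 46 = - \frac{37}{4} - 46 = - \frac{221}{4}$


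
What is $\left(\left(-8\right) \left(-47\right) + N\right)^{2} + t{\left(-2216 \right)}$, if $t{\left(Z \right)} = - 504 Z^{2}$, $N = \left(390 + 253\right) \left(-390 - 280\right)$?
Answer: $182798457732$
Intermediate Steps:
$N = -430810$ ($N = 643 \left(-670\right) = -430810$)
$\left(\left(-8\right) \left(-47\right) + N\right)^{2} + t{\left(-2216 \right)} = \left(\left(-8\right) \left(-47\right) - 430810\right)^{2} - 504 \left(-2216\right)^{2} = \left(376 - 430810\right)^{2} - 2474970624 = \left(-430434\right)^{2} - 2474970624 = 185273428356 - 2474970624 = 182798457732$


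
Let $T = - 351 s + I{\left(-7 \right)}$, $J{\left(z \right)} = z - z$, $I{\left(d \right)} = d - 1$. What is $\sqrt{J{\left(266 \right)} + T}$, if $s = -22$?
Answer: $\sqrt{7714} \approx 87.829$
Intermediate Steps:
$I{\left(d \right)} = -1 + d$
$J{\left(z \right)} = 0$
$T = 7714$ ($T = \left(-351\right) \left(-22\right) - 8 = 7722 - 8 = 7714$)
$\sqrt{J{\left(266 \right)} + T} = \sqrt{0 + 7714} = \sqrt{7714}$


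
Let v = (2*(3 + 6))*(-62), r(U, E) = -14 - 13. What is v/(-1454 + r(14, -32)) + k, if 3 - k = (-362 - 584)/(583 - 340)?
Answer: 2751863/359883 ≈ 7.6465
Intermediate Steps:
r(U, E) = -27
v = -1116 (v = (2*9)*(-62) = 18*(-62) = -1116)
k = 1675/243 (k = 3 - (-362 - 584)/(583 - 340) = 3 - (-946)/243 = 3 - 1*(-946/243) = 3 + 946/243 = 1675/243 ≈ 6.8930)
v/(-1454 + r(14, -32)) + k = -1116/(-1454 - 27) + 1675/243 = -1116/(-1481) + 1675/243 = -1116*(-1/1481) + 1675/243 = 1116/1481 + 1675/243 = 2751863/359883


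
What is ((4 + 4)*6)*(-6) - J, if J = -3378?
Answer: 3090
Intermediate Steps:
((4 + 4)*6)*(-6) - J = ((4 + 4)*6)*(-6) - 1*(-3378) = (8*6)*(-6) + 3378 = 48*(-6) + 3378 = -288 + 3378 = 3090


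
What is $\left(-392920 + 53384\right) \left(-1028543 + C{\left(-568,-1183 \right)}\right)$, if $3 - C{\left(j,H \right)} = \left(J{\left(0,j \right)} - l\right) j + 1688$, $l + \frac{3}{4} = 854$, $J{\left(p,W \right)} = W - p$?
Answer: $623896720928$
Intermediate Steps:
$l = \frac{3413}{4}$ ($l = - \frac{3}{4} + 854 = \frac{3413}{4} \approx 853.25$)
$C{\left(j,H \right)} = -1685 - j \left(- \frac{3413}{4} + j\right)$ ($C{\left(j,H \right)} = 3 - \left(\left(\left(j - 0\right) - \frac{3413}{4}\right) j + 1688\right) = 3 - \left(\left(\left(j + 0\right) - \frac{3413}{4}\right) j + 1688\right) = 3 - \left(\left(j - \frac{3413}{4}\right) j + 1688\right) = 3 - \left(\left(- \frac{3413}{4} + j\right) j + 1688\right) = 3 - \left(j \left(- \frac{3413}{4} + j\right) + 1688\right) = 3 - \left(1688 + j \left(- \frac{3413}{4} + j\right)\right) = -1685 - j \left(- \frac{3413}{4} + j\right)$)
$\left(-392920 + 53384\right) \left(-1028543 + C{\left(-568,-1183 \right)}\right) = \left(-392920 + 53384\right) \left(-1028543 - 808955\right) = - 339536 \left(-1028543 - 808955\right) = \left(-339536\right) \left(-1837498\right) = 623896720928$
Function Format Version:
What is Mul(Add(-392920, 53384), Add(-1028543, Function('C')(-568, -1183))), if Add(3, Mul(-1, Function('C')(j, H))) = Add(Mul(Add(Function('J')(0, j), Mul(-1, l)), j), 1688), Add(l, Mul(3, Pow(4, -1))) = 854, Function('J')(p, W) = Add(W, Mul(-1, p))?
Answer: 623896720928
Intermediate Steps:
l = Rational(3413, 4) (l = Add(Rational(-3, 4), 854) = Rational(3413, 4) ≈ 853.25)
Function('C')(j, H) = Add(-1685, Mul(-1, j, Add(Rational(-3413, 4), j))) (Function('C')(j, H) = Add(3, Mul(-1, Add(Mul(Add(Add(j, Mul(-1, 0)), Mul(-1, Rational(3413, 4))), j), 1688))) = Add(3, Mul(-1, Add(Mul(Add(Add(j, 0), Rational(-3413, 4)), j), 1688))) = Add(3, Mul(-1, Add(Mul(Add(j, Rational(-3413, 4)), j), 1688))) = Add(3, Mul(-1, Add(Mul(Add(Rational(-3413, 4), j), j), 1688))) = Add(3, Mul(-1, Add(Mul(j, Add(Rational(-3413, 4), j)), 1688))) = Add(3, Mul(-1, Add(1688, Mul(j, Add(Rational(-3413, 4), j))))) = Add(3, Add(-1688, Mul(-1, j, Add(Rational(-3413, 4), j)))) = Add(-1685, Mul(-1, j, Add(Rational(-3413, 4), j))))
Mul(Add(-392920, 53384), Add(-1028543, Function('C')(-568, -1183))) = Mul(Add(-392920, 53384), Add(-1028543, Add(-1685, Mul(-1, Pow(-568, 2)), Mul(Rational(3413, 4), -568)))) = Mul(-339536, Add(-1028543, Add(-1685, Mul(-1, 322624), -484646))) = Mul(-339536, Add(-1028543, Add(-1685, -322624, -484646))) = Mul(-339536, Add(-1028543, -808955)) = Mul(-339536, -1837498) = 623896720928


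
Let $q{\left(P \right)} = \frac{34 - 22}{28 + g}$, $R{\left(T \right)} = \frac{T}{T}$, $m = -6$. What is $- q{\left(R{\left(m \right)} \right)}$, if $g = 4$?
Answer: $- \frac{3}{8} \approx -0.375$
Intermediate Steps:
$R{\left(T \right)} = 1$
$q{\left(P \right)} = \frac{3}{8}$ ($q{\left(P \right)} = \frac{34 - 22}{28 + 4} = \frac{12}{32} = 12 \cdot \frac{1}{32} = \frac{3}{8}$)
$- q{\left(R{\left(m \right)} \right)} = \left(-1\right) \frac{3}{8} = - \frac{3}{8}$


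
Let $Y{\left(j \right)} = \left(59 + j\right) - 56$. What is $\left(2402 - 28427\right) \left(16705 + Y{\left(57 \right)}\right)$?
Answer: $-436309125$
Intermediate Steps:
$Y{\left(j \right)} = 3 + j$
$\left(2402 - 28427\right) \left(16705 + Y{\left(57 \right)}\right) = \left(2402 - 28427\right) \left(16705 + \left(3 + 57\right)\right) = - 26025 \left(16705 + 60\right) = \left(-26025\right) 16765 = -436309125$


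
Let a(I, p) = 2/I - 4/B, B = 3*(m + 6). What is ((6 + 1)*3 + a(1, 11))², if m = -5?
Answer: 4225/9 ≈ 469.44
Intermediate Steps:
B = 3 (B = 3*(-5 + 6) = 3*1 = 3)
a(I, p) = -4/3 + 2/I (a(I, p) = 2/I - 4/3 = -4/3 + 2/I)
((6 + 1)*3 + a(1, 11))² = ((6 + 1)*3 + (-4/3 + 2/1))² = (7*3 + (-4/3 + 2*1))² = (21 + (-4/3 + 2))² = (21 + ⅔)² = (65/3)² = 4225/9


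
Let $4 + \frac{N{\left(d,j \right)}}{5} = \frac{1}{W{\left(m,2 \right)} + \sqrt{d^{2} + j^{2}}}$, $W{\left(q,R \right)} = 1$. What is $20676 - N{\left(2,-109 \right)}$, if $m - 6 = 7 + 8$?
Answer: $\frac{245951269}{11884} - \frac{5 \sqrt{11885}}{11884} \approx 20696.0$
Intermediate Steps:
$m = 21$ ($m = 6 + \left(7 + 8\right) = 6 + 15 = 21$)
$N{\left(d,j \right)} = -20 + \frac{5}{1 + \sqrt{d^{2} + j^{2}}}$
$20676 - N{\left(2,-109 \right)} = 20676 - \frac{5 \left(-3 - 4 \sqrt{2^{2} + \left(-109\right)^{2}}\right)}{1 + \sqrt{2^{2} + \left(-109\right)^{2}}} = 20676 - \frac{5 \left(-3 - 4 \sqrt{4 + 11881}\right)}{1 + \sqrt{4 + 11881}} = 20676 - \frac{5 \left(-3 - 4 \sqrt{11885}\right)}{1 + \sqrt{11885}}$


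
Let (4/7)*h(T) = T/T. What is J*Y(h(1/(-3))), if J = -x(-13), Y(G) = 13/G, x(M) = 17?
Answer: -884/7 ≈ -126.29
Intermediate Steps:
h(T) = 7/4 (h(T) = 7*(T/T)/4 = (7/4)*1 = 7/4)
J = -17 (J = -1*17 = -17)
J*Y(h(1/(-3))) = -221/7/4 = -221*4/7 = -17*52/7 = -884/7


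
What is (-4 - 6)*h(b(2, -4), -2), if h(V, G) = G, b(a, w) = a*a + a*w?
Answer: 20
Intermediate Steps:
b(a, w) = a² + a*w
(-4 - 6)*h(b(2, -4), -2) = (-4 - 6)*(-2) = -10*(-2) = 20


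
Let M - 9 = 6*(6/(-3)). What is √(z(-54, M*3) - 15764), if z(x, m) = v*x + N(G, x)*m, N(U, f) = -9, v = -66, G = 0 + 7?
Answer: I*√12119 ≈ 110.09*I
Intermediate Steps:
G = 7
M = -3 (M = 9 + 6*(6/(-3)) = 9 + 6*(6*(-⅓)) = 9 + 6*(-2) = 9 - 12 = -3)
z(x, m) = -66*x - 9*m
√(z(-54, M*3) - 15764) = √((-66*(-54) - (-27)*3) - 15764) = √((3564 - 9*(-9)) - 15764) = √((3564 + 81) - 15764) = √(3645 - 15764) = √(-12119) = I*√12119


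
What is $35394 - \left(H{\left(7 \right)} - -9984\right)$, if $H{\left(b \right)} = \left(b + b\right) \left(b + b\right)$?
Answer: $25214$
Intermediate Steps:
$H{\left(b \right)} = 4 b^{2}$ ($H{\left(b \right)} = 2 b 2 b = 4 b^{2}$)
$35394 - \left(H{\left(7 \right)} - -9984\right) = 35394 - \left(4 \cdot 7^{2} - -9984\right) = 35394 - \left(4 \cdot 49 + 9984\right) = 35394 - \left(196 + 9984\right) = 35394 - 10180 = 25214$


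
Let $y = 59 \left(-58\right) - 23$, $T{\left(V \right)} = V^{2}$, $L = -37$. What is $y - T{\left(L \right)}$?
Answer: $-4814$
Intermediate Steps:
$y = -3445$ ($y = -3422 - 23 = -3445$)
$y - T{\left(L \right)} = -3445 - \left(-37\right)^{2} = -3445 - 1369 = -4814$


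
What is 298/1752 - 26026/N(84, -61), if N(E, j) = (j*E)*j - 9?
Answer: 7923973/91266060 ≈ 0.086823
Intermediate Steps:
N(E, j) = -9 + E*j**2 (N(E, j) = (E*j)*j - 9 = E*j**2 - 9 = -9 + E*j**2)
298/1752 - 26026/N(84, -61) = 298/1752 - 26026/(-9 + 84*(-61)**2) = 298*(1/1752) - 26026/(-9 + 84*3721) = 149/876 - 26026/(-9 + 312564) = 149/876 - 26026/312555 = 7923973/91266060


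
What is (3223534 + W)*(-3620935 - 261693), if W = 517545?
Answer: -14525218075612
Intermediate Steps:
(3223534 + W)*(-3620935 - 261693) = (3223534 + 517545)*(-3620935 - 261693) = 3741079*(-3882628) = -14525218075612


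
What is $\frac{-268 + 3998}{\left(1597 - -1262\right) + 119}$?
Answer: $\frac{1865}{1489} \approx 1.2525$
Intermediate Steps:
$\frac{-268 + 3998}{\left(1597 - -1262\right) + 119} = \frac{3730}{\left(1597 + 1262\right) + 119} = \frac{3730}{2859 + 119} = \frac{3730}{2978} = 3730 \cdot \frac{1}{2978} = \frac{1865}{1489}$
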